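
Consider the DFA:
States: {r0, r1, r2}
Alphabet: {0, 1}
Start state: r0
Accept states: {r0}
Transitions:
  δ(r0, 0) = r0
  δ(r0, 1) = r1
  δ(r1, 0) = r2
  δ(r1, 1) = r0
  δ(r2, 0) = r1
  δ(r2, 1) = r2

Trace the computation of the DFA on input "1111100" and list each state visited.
read '1': r0 → r1
  read '1': r1 → r0
  read '1': r0 → r1
  read '1': r1 → r0
  read '1': r0 → r1
  read '0': r1 → r2
  read '0': r2 → r1
r0 -> r1 -> r0 -> r1 -> r0 -> r1 -> r2 -> r1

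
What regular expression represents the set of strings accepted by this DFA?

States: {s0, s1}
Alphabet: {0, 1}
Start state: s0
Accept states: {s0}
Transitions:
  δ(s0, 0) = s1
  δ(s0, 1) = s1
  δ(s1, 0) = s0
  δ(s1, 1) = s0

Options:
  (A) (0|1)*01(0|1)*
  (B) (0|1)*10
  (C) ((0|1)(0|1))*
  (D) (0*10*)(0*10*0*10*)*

Check each option against the DFA on short strings; one disagreement eliminates an option:
  (A) (0|1)*01(0|1)*: on ε the DFA stays in s0 and accepts (s0 ∈ Accept), but the regex does not match it → eliminate
  (B) (0|1)*10: on ε the DFA stays in s0 and accepts (s0 ∈ Accept), but the regex does not match it → eliminate
  (C) ((0|1)(0|1))*: agrees with the DFA on every string of length ≤ 6
  (D) (0*10*)(0*10*0*10*)*: on ε the DFA stays in s0 and accepts (s0 ∈ Accept), but the regex does not match it → eliminate
Only (C) is consistent with the DFA.
(C) ((0|1)(0|1))*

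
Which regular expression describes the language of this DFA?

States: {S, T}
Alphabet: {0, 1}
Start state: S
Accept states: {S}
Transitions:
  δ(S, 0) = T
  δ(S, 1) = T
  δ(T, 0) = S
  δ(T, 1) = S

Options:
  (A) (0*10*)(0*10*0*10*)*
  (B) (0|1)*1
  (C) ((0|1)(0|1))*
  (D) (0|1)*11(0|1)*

Check each option against the DFA on short strings; one disagreement eliminates an option:
  (A) (0*10*)(0*10*0*10*)*: on ε the DFA stays in S and accepts (S ∈ Accept), but the regex does not match it → eliminate
  (B) (0|1)*1: on ε the DFA stays in S and accepts (S ∈ Accept), but the regex does not match it → eliminate
  (C) ((0|1)(0|1))*: agrees with the DFA on every string of length ≤ 6
  (D) (0|1)*11(0|1)*: on ε the DFA stays in S and accepts (S ∈ Accept), but the regex does not match it → eliminate
Only (C) is consistent with the DFA.
(C) ((0|1)(0|1))*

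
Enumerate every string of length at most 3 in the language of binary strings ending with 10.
10, 010, 110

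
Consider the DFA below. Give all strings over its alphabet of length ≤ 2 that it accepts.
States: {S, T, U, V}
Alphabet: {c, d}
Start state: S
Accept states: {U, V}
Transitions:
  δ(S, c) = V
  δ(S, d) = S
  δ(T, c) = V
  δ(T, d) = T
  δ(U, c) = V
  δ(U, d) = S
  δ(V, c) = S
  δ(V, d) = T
c, dc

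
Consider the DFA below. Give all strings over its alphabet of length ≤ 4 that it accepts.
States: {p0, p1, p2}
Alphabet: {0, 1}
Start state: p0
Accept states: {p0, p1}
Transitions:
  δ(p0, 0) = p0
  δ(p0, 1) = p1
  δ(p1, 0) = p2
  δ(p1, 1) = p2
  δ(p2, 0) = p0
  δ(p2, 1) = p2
ε, 0, 1, 00, 01, 000, 001, 100, 110, 0000, 0001, 0100, 0110, 1000, 1001, 1010, 1100, 1101, 1110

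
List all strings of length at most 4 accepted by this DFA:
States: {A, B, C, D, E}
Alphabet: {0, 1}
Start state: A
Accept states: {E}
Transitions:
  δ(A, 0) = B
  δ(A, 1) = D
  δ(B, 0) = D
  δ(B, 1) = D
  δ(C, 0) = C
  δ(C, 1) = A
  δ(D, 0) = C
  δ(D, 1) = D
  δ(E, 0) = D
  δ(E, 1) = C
None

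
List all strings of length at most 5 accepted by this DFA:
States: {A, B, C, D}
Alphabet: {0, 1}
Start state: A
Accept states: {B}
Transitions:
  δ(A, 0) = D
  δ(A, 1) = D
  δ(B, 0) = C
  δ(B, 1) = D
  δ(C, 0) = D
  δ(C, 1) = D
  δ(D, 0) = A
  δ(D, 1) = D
None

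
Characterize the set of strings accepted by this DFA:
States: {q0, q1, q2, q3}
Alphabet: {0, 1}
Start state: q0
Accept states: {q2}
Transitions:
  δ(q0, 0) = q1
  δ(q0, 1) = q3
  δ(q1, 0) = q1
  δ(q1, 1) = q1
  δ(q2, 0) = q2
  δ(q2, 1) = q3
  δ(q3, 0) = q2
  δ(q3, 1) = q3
Testing a few strings:
  '110' → accept
  '000' → reject
  '0' → reject
  '10' → accept
State roles: q0=no input read; q1=started with 0 (dead); q2=started with 1, last symbol 0; q3=started with 1, last symbol 1
All binary strings that start with 1 and end with 0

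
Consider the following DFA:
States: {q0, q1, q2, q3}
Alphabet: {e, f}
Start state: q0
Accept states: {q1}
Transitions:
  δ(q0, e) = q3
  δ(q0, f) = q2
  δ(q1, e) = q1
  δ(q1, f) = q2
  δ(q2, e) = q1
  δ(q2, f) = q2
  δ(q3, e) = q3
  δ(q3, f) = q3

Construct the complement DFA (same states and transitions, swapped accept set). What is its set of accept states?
Complement accept states = All states \ Original accept states
= {q0, q1, q2, q3} \ {q1}
{q0, q2, q3}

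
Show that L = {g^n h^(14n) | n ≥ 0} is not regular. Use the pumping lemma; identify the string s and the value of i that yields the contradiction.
Assume L is regular with pumping length p. Idea: pumping the g-block breaks the 1:14 ratio.
Choose s = g^p h^(14p) (length 15p ≥ p). By the pumping lemma, s = xyz with |xy| ≤ p, |y| > 0, so y = g^k with k ≥ 1. Then xy²z = g^(p+k) h^(14p). For this to be in L we would need 14p = 14(p+k), i.e. 14k = 0, contradicting k ≥ 1. So xy²z ∉ L.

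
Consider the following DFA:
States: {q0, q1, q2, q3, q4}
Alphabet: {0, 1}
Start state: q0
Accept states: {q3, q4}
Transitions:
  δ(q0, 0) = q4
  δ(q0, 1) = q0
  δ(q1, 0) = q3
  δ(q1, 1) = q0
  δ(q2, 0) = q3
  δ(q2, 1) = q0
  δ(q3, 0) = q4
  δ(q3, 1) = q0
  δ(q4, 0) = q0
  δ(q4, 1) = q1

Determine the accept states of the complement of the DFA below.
Complement accept states = All states \ Original accept states
= {q0, q1, q2, q3, q4} \ {q3, q4}
{q0, q1, q2}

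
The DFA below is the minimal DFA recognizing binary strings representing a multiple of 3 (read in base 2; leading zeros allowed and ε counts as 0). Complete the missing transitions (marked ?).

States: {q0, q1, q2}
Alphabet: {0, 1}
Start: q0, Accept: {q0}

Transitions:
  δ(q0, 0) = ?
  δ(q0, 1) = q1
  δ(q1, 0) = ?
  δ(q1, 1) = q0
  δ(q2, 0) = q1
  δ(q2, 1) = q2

From the language and accept set, identify what each state tracks — q0: value ≡ 0 (mod 3); q1: value ≡ 1 (mod 3); q2: value ≡ 2 (mod 3).
Each missing δ(q, a) is the state matching the new tracked value after reading a.
δ(q0, 0) = q0; δ(q1, 0) = q2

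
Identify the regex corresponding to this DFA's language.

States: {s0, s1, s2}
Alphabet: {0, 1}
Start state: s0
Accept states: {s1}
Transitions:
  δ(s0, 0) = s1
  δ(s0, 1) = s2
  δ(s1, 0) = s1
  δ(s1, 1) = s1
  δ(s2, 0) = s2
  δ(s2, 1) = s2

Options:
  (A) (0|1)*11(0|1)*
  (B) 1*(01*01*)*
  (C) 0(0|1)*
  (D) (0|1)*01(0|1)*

Check each option against the DFA on short strings; one disagreement eliminates an option:
  (A) (0|1)*11(0|1)*: on '0' the DFA goes s0 → s1 and accepts (s1 ∈ Accept), but the regex does not match it → eliminate
  (B) 1*(01*01*)*: on ε the DFA stays in s0 and rejects (s0 ∉ Accept), but the regex matches it → eliminate
  (C) 0(0|1)*: agrees with the DFA on every string of length ≤ 6
  (D) (0|1)*01(0|1)*: on '0' the DFA goes s0 → s1 and accepts (s1 ∈ Accept), but the regex does not match it → eliminate
Only (C) is consistent with the DFA.
(C) 0(0|1)*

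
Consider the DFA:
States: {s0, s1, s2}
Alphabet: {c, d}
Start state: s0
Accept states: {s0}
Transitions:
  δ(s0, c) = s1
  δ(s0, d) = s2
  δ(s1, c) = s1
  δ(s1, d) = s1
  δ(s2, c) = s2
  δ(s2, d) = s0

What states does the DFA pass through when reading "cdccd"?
read 'c': s0 → s1
  read 'd': s1 → s1
  read 'c': s1 → s1
  read 'c': s1 → s1
  read 'd': s1 → s1
s0 -> s1 -> s1 -> s1 -> s1 -> s1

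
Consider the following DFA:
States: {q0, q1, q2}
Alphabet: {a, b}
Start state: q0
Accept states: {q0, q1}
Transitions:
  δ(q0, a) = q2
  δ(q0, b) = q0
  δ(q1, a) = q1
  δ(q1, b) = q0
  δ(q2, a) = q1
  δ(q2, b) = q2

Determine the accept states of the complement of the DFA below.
Complement accept states = All states \ Original accept states
= {q0, q1, q2} \ {q0, q1}
{q2}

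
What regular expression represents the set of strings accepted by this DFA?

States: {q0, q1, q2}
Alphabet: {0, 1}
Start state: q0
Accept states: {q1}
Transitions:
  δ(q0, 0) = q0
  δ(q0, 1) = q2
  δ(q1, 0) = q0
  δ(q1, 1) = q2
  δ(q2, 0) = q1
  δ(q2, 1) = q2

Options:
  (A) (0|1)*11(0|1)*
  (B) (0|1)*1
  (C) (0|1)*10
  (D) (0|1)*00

Check each option against the DFA on short strings; one disagreement eliminates an option:
  (A) (0|1)*11(0|1)*: on '10' the DFA goes q0 → q2 → q1 and accepts (q1 ∈ Accept), but the regex does not match it → eliminate
  (B) (0|1)*1: on '1' the DFA goes q0 → q2 and rejects (q2 ∉ Accept), but the regex matches it → eliminate
  (C) (0|1)*10: agrees with the DFA on every string of length ≤ 6
  (D) (0|1)*00: on '00' the DFA goes q0 → q0 → q0 and rejects (q0 ∉ Accept), but the regex matches it → eliminate
Only (C) is consistent with the DFA.
(C) (0|1)*10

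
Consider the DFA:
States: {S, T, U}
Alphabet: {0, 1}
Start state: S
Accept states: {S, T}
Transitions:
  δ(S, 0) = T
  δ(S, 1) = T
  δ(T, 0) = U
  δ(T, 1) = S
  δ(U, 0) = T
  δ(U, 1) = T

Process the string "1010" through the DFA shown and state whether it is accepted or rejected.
Processing string "1010":
  S --1--> T
  T --0--> U
  U --1--> T
  T --0--> U
Final state: U
Accept states: {S, T}
No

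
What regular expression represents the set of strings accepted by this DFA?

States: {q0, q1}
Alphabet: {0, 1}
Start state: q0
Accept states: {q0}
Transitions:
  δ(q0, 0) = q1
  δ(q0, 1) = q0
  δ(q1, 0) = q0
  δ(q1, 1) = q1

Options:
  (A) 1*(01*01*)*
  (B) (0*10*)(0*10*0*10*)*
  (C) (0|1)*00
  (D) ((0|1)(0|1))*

Check each option against the DFA on short strings; one disagreement eliminates an option:
  (A) 1*(01*01*)*: agrees with the DFA on every string of length ≤ 6
  (B) (0*10*)(0*10*0*10*)*: on ε the DFA stays in q0 and accepts (q0 ∈ Accept), but the regex does not match it → eliminate
  (C) (0|1)*00: on ε the DFA stays in q0 and accepts (q0 ∈ Accept), but the regex does not match it → eliminate
  (D) ((0|1)(0|1))*: on '1' the DFA goes q0 → q0 and accepts (q0 ∈ Accept), but the regex does not match it → eliminate
Only (A) is consistent with the DFA.
(A) 1*(01*01*)*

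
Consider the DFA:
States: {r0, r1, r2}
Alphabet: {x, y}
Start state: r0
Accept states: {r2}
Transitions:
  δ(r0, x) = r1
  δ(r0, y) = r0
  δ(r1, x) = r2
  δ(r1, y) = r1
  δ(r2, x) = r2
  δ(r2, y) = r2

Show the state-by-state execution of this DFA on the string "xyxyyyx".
read 'x': r0 → r1
  read 'y': r1 → r1
  read 'x': r1 → r2
  read 'y': r2 → r2
  read 'y': r2 → r2
  read 'y': r2 → r2
  read 'x': r2 → r2
r0 -> r1 -> r1 -> r2 -> r2 -> r2 -> r2 -> r2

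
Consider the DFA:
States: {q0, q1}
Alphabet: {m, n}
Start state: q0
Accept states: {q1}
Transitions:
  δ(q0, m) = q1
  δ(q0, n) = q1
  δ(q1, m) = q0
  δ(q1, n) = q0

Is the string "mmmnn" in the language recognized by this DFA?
Processing string "mmmnn":
  q0 --m--> q1
  q1 --m--> q0
  q0 --m--> q1
  q1 --n--> q0
  q0 --n--> q1
Final state: q1
Accept states: {q1}
Yes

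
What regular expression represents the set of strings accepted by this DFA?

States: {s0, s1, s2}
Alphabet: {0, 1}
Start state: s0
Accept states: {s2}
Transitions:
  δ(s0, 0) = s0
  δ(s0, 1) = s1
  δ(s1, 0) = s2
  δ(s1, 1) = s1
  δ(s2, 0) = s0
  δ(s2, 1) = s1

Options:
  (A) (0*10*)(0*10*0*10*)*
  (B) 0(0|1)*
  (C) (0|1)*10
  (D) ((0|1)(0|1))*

Check each option against the DFA on short strings; one disagreement eliminates an option:
  (A) (0*10*)(0*10*0*10*)*: on '1' the DFA goes s0 → s1 and rejects (s1 ∉ Accept), but the regex matches it → eliminate
  (B) 0(0|1)*: on '0' the DFA goes s0 → s0 and rejects (s0 ∉ Accept), but the regex matches it → eliminate
  (C) (0|1)*10: agrees with the DFA on every string of length ≤ 6
  (D) ((0|1)(0|1))*: on ε the DFA stays in s0 and rejects (s0 ∉ Accept), but the regex matches it → eliminate
Only (C) is consistent with the DFA.
(C) (0|1)*10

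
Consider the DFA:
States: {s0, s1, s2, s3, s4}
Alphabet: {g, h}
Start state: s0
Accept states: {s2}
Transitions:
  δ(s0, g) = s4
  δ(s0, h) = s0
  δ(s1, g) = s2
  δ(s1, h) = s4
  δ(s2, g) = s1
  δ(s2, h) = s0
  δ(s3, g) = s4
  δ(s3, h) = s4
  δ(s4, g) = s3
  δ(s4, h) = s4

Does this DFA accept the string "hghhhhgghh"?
Processing string "hghhhhgghh":
  s0 --h--> s0
  s0 --g--> s4
  s4 --h--> s4
  s4 --h--> s4
  s4 --h--> s4
  s4 --h--> s4
  s4 --g--> s3
  s3 --g--> s4
  s4 --h--> s4
  s4 --h--> s4
Final state: s4
Accept states: {s2}
No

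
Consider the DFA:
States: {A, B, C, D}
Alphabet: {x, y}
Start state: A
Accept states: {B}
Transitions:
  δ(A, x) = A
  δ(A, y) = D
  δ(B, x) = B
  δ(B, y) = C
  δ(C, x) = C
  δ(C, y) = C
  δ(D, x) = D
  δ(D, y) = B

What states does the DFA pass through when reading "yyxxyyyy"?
read 'y': A → D
  read 'y': D → B
  read 'x': B → B
  read 'x': B → B
  read 'y': B → C
  read 'y': C → C
  read 'y': C → C
  read 'y': C → C
A -> D -> B -> B -> B -> C -> C -> C -> C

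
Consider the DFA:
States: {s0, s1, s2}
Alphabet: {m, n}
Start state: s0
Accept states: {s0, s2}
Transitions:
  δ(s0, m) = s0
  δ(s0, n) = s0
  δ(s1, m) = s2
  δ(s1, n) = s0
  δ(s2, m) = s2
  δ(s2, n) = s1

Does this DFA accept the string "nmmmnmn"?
Processing string "nmmmnmn":
  s0 --n--> s0
  s0 --m--> s0
  s0 --m--> s0
  s0 --m--> s0
  s0 --n--> s0
  s0 --m--> s0
  s0 --n--> s0
Final state: s0
Accept states: {s0, s2}
Yes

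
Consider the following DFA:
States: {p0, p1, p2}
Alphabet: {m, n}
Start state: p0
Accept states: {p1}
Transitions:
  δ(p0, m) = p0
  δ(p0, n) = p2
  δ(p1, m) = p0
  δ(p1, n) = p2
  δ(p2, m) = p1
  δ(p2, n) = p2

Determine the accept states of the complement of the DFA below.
Complement accept states = All states \ Original accept states
= {p0, p1, p2} \ {p1}
{p0, p2}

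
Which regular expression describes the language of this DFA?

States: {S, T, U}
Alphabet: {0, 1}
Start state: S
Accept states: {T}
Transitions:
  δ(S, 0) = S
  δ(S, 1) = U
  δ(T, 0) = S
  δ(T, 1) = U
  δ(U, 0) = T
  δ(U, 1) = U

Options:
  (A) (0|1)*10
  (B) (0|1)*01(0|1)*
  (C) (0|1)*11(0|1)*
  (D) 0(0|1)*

Check each option against the DFA on short strings; one disagreement eliminates an option:
  (A) (0|1)*10: agrees with the DFA on every string of length ≤ 6
  (B) (0|1)*01(0|1)*: on '01' the DFA goes S → S → U and rejects (U ∉ Accept), but the regex matches it → eliminate
  (C) (0|1)*11(0|1)*: on '10' the DFA goes S → U → T and accepts (T ∈ Accept), but the regex does not match it → eliminate
  (D) 0(0|1)*: on '0' the DFA goes S → S and rejects (S ∉ Accept), but the regex matches it → eliminate
Only (A) is consistent with the DFA.
(A) (0|1)*10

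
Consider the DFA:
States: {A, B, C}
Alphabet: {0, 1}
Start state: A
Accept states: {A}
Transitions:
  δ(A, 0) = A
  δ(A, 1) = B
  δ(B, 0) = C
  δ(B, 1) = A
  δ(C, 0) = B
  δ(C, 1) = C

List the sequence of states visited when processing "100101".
read '1': A → B
  read '0': B → C
  read '0': C → B
  read '1': B → A
  read '0': A → A
  read '1': A → B
A -> B -> C -> B -> A -> A -> B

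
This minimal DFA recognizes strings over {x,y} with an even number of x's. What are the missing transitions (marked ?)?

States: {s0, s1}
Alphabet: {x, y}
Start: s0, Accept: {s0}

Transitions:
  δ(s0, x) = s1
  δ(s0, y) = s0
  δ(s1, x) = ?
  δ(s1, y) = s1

From the language and accept set, identify what each state tracks — s0: even number of x's so far; s1: odd number of x's so far.
Each missing δ(q, a) is the state matching the new tracked value after reading a.
δ(s1, x) = s0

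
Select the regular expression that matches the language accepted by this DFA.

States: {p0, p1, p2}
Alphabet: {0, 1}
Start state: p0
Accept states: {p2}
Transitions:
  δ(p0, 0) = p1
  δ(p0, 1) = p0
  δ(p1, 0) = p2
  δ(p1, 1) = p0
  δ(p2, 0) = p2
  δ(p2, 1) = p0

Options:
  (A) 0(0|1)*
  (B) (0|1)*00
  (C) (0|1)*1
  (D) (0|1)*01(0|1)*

Check each option against the DFA on short strings; one disagreement eliminates an option:
  (A) 0(0|1)*: on '0' the DFA goes p0 → p1 and rejects (p1 ∉ Accept), but the regex matches it → eliminate
  (B) (0|1)*00: agrees with the DFA on every string of length ≤ 6
  (C) (0|1)*1: on '1' the DFA goes p0 → p0 and rejects (p0 ∉ Accept), but the regex matches it → eliminate
  (D) (0|1)*01(0|1)*: on '00' the DFA goes p0 → p1 → p2 and accepts (p2 ∈ Accept), but the regex does not match it → eliminate
Only (B) is consistent with the DFA.
(B) (0|1)*00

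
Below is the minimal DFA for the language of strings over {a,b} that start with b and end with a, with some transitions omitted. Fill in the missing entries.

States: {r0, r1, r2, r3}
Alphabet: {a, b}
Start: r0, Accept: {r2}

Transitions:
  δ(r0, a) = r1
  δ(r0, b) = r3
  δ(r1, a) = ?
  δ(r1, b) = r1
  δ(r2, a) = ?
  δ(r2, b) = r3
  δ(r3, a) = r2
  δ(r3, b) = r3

From the language and accept set, identify what each state tracks — r0: no input read; r1: started with a (dead); r2: started with b, last symbol a; r3: started with b, last symbol b.
Each missing δ(q, a) is the state matching the new tracked value after reading a.
δ(r1, a) = r1; δ(r2, a) = r2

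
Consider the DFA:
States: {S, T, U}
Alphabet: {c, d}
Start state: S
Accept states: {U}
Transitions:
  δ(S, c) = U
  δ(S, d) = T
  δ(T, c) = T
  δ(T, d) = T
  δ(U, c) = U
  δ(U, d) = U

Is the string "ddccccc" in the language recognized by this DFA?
Processing string "ddccccc":
  S --d--> T
  T --d--> T
  T --c--> T
  T --c--> T
  T --c--> T
  T --c--> T
  T --c--> T
Final state: T
Accept states: {U}
No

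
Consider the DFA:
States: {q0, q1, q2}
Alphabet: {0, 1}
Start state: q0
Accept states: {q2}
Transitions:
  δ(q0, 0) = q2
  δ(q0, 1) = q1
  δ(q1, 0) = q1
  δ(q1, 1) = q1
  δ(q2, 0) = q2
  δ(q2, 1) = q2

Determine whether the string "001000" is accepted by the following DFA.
Processing string "001000":
  q0 --0--> q2
  q2 --0--> q2
  q2 --1--> q2
  q2 --0--> q2
  q2 --0--> q2
  q2 --0--> q2
Final state: q2
Accept states: {q2}
Yes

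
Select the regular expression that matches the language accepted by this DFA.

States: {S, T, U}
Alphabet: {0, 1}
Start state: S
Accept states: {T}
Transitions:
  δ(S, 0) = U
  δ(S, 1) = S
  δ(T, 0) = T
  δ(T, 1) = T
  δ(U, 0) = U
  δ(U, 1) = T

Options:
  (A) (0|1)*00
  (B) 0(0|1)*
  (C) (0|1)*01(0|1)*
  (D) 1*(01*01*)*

Check each option against the DFA on short strings; one disagreement eliminates an option:
  (A) (0|1)*00: on '00' the DFA goes S → U → U and rejects (U ∉ Accept), but the regex matches it → eliminate
  (B) 0(0|1)*: on '0' the DFA goes S → U and rejects (U ∉ Accept), but the regex matches it → eliminate
  (C) (0|1)*01(0|1)*: agrees with the DFA on every string of length ≤ 6
  (D) 1*(01*01*)*: on ε the DFA stays in S and rejects (S ∉ Accept), but the regex matches it → eliminate
Only (C) is consistent with the DFA.
(C) (0|1)*01(0|1)*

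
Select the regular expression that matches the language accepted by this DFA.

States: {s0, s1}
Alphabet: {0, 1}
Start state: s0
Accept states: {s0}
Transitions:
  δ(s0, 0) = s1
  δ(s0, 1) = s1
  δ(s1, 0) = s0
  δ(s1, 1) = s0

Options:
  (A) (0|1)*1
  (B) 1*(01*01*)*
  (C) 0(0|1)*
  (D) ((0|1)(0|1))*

Check each option against the DFA on short strings; one disagreement eliminates an option:
  (A) (0|1)*1: on ε the DFA stays in s0 and accepts (s0 ∈ Accept), but the regex does not match it → eliminate
  (B) 1*(01*01*)*: on '1' the DFA goes s0 → s1 and rejects (s1 ∉ Accept), but the regex matches it → eliminate
  (C) 0(0|1)*: on ε the DFA stays in s0 and accepts (s0 ∈ Accept), but the regex does not match it → eliminate
  (D) ((0|1)(0|1))*: agrees with the DFA on every string of length ≤ 6
Only (D) is consistent with the DFA.
(D) ((0|1)(0|1))*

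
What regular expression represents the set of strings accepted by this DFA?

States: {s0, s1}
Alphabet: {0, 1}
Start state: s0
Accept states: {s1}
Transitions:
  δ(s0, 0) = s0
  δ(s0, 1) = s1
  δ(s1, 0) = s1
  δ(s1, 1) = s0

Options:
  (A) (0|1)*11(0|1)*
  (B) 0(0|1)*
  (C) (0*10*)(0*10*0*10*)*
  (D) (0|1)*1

Check each option against the DFA on short strings; one disagreement eliminates an option:
  (A) (0|1)*11(0|1)*: on '1' the DFA goes s0 → s1 and accepts (s1 ∈ Accept), but the regex does not match it → eliminate
  (B) 0(0|1)*: on '0' the DFA goes s0 → s0 and rejects (s0 ∉ Accept), but the regex matches it → eliminate
  (C) (0*10*)(0*10*0*10*)*: agrees with the DFA on every string of length ≤ 6
  (D) (0|1)*1: on '10' the DFA goes s0 → s1 → s1 and accepts (s1 ∈ Accept), but the regex does not match it → eliminate
Only (C) is consistent with the DFA.
(C) (0*10*)(0*10*0*10*)*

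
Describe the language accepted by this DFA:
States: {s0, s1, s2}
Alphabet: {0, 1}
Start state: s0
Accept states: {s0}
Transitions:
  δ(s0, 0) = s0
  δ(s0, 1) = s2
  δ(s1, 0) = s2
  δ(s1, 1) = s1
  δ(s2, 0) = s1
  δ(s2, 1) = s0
Testing a few strings:
  '0110' → accept
  '010' → reject
  '10' → reject
  '111' → reject
State roles: s0=value ≡ 0 (mod 3); s1=value ≡ 2 (mod 3); s2=value ≡ 1 (mod 3)
All binary strings representing a multiple of 3 (read in base 2; leading zeros allowed and ε counts as 0)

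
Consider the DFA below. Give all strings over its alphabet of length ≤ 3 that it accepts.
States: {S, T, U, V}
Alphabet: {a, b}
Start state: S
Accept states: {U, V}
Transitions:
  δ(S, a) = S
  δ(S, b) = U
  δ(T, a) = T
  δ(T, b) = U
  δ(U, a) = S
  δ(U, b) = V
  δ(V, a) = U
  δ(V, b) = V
b, ab, bb, aab, abb, bab, bba, bbb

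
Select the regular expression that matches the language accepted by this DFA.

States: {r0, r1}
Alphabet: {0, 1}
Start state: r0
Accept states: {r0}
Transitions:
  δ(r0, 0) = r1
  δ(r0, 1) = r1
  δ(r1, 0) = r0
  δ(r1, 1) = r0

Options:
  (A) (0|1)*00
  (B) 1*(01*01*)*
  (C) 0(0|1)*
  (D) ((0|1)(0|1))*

Check each option against the DFA on short strings; one disagreement eliminates an option:
  (A) (0|1)*00: on ε the DFA stays in r0 and accepts (r0 ∈ Accept), but the regex does not match it → eliminate
  (B) 1*(01*01*)*: on '1' the DFA goes r0 → r1 and rejects (r1 ∉ Accept), but the regex matches it → eliminate
  (C) 0(0|1)*: on ε the DFA stays in r0 and accepts (r0 ∈ Accept), but the regex does not match it → eliminate
  (D) ((0|1)(0|1))*: agrees with the DFA on every string of length ≤ 6
Only (D) is consistent with the DFA.
(D) ((0|1)(0|1))*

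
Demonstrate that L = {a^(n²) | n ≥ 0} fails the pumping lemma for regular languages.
Assume L is regular with pumping length p. Idea: pumping adds a fixed amount, but gaps between consecutive squares grow.
Choose s = a^(p²) (length p² ≥ p). By the pumping lemma, s = xyz with |xy| ≤ p, |y| > 0, so |y| = k with 1 ≤ k ≤ p. Then |xy²z| = p²+k. Since p² < p²+k ≤ p²+p < (p+1)², the length p²+k lies strictly between consecutive squares, so it is not a perfect square and xy²z ∉ L.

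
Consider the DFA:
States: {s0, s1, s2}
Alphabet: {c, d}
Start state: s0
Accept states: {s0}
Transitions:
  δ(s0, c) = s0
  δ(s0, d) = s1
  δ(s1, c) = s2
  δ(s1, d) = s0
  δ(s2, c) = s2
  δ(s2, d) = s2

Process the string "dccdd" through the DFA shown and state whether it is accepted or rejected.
Processing string "dccdd":
  s0 --d--> s1
  s1 --c--> s2
  s2 --c--> s2
  s2 --d--> s2
  s2 --d--> s2
Final state: s2
Accept states: {s0}
No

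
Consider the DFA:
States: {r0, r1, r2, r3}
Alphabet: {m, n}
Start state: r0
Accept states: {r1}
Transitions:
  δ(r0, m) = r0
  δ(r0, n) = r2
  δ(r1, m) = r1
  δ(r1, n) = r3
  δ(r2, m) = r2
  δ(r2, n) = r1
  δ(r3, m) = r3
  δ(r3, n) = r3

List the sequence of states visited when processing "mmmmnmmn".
read 'm': r0 → r0
  read 'm': r0 → r0
  read 'm': r0 → r0
  read 'm': r0 → r0
  read 'n': r0 → r2
  read 'm': r2 → r2
  read 'm': r2 → r2
  read 'n': r2 → r1
r0 -> r0 -> r0 -> r0 -> r0 -> r2 -> r2 -> r2 -> r1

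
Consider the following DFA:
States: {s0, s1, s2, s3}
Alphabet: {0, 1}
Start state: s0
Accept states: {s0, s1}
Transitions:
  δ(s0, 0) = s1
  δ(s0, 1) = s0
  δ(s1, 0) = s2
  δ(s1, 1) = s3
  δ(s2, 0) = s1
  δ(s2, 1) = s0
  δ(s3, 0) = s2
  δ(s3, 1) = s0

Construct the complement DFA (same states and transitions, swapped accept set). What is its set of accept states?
Complement accept states = All states \ Original accept states
= {s0, s1, s2, s3} \ {s0, s1}
{s2, s3}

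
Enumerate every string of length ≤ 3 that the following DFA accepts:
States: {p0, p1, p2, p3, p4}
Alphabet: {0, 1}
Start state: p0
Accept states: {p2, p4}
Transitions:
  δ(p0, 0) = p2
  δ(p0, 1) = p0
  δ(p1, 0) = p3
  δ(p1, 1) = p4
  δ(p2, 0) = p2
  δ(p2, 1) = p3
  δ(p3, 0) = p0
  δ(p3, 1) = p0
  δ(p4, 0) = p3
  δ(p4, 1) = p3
0, 00, 10, 000, 100, 110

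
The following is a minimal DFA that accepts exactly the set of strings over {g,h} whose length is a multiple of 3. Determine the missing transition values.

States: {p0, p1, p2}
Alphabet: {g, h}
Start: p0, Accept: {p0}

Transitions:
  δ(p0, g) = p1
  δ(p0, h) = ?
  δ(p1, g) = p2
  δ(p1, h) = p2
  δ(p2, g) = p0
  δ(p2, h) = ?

From the language and accept set, identify what each state tracks — p0: length ≡ 0 (mod 3); p1: length ≡ 1 (mod 3); p2: length ≡ 2 (mod 3).
Each missing δ(q, a) is the state matching the new tracked value after reading a.
δ(p0, h) = p1; δ(p2, h) = p0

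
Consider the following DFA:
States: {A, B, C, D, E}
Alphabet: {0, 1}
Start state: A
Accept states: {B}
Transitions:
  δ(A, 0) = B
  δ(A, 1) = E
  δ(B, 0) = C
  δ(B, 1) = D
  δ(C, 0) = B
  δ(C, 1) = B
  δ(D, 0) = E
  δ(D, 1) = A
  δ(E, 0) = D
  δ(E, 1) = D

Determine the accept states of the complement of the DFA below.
Complement accept states = All states \ Original accept states
= {A, B, C, D, E} \ {B}
{A, C, D, E}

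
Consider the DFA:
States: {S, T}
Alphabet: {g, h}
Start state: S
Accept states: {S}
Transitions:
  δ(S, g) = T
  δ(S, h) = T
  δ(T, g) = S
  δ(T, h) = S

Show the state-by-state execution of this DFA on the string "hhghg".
read 'h': S → T
  read 'h': T → S
  read 'g': S → T
  read 'h': T → S
  read 'g': S → T
S -> T -> S -> T -> S -> T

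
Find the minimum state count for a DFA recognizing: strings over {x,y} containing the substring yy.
By Myhill–Nerode, count the distinguishable equivalence classes: three classes — no progress / one trailing y / yy seen.
3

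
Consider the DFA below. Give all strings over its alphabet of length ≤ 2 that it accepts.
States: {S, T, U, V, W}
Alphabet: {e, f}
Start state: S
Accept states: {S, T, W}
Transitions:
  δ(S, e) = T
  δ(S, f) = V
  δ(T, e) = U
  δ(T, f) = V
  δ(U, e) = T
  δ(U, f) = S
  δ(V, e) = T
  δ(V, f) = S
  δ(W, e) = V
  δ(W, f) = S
ε, e, fe, ff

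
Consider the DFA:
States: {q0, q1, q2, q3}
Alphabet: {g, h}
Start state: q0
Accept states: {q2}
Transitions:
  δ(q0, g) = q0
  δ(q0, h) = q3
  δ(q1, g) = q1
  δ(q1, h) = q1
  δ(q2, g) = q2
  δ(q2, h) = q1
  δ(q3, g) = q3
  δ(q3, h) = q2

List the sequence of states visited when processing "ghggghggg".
read 'g': q0 → q0
  read 'h': q0 → q3
  read 'g': q3 → q3
  read 'g': q3 → q3
  read 'g': q3 → q3
  read 'h': q3 → q2
  read 'g': q2 → q2
  read 'g': q2 → q2
  read 'g': q2 → q2
q0 -> q0 -> q3 -> q3 -> q3 -> q3 -> q2 -> q2 -> q2 -> q2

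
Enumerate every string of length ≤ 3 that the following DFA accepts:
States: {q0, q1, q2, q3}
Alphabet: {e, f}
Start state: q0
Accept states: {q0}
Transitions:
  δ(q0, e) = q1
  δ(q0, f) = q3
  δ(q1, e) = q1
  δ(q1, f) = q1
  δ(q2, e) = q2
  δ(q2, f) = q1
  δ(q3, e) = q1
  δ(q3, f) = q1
ε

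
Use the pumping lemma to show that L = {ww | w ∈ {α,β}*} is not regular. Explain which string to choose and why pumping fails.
Assume L is regular with pumping length p. Idea: pumping the leading α-block breaks the equality of the two halves.
Choose s = α^p β α^p β ∈ L (with w = α^p β). |s| = 2p+2 ≥ p. By the pumping lemma, s = xyz with |xy| ≤ p, |y| > 0, so y = α^k with k ≥ 1, in the first α-block. Then xy²z = α^(p+k) β α^p β, of length 2p+2+k. If k is odd this length is odd, so it cannot be of the form ww. If k is even, each half has length p+1+k/2 ≤ p+k, so the first half lies entirely inside the leading α-block and contains no β, while the second half ends in β; the halves differ. Either way xy²z ∉ L.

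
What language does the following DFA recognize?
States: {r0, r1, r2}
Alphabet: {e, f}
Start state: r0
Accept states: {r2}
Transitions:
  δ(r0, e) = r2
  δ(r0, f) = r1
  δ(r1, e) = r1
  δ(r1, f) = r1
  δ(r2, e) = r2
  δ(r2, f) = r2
Testing a few strings:
  'f' → reject
  'e' → accept
  'eee' → accept
  'ffe' → reject
State roles: r0=no input read; r1=started with f (dead); r2=started with e
All strings over {e,f} starting with e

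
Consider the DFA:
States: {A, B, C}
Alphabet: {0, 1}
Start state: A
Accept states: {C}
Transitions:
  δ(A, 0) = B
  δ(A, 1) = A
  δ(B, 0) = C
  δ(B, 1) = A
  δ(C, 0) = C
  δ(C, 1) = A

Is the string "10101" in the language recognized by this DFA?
Processing string "10101":
  A --1--> A
  A --0--> B
  B --1--> A
  A --0--> B
  B --1--> A
Final state: A
Accept states: {C}
No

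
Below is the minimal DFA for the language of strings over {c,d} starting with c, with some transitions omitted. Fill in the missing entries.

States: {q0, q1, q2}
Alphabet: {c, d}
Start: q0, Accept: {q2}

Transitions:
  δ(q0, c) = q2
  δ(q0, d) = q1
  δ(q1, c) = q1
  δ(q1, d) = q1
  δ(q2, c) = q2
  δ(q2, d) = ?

From the language and accept set, identify what each state tracks — q0: no input read; q1: started with d (dead); q2: started with c.
Each missing δ(q, a) is the state matching the new tracked value after reading a.
δ(q2, d) = q2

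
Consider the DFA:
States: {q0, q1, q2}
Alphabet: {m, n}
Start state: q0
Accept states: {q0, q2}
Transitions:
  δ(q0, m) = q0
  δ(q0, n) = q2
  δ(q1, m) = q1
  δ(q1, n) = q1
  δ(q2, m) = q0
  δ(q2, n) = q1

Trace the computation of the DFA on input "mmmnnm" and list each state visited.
read 'm': q0 → q0
  read 'm': q0 → q0
  read 'm': q0 → q0
  read 'n': q0 → q2
  read 'n': q2 → q1
  read 'm': q1 → q1
q0 -> q0 -> q0 -> q0 -> q2 -> q1 -> q1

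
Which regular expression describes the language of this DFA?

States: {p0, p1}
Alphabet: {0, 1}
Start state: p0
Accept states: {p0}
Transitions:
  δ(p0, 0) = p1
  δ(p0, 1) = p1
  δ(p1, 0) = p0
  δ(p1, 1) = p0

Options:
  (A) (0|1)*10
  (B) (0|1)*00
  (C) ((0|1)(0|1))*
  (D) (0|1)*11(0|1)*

Check each option against the DFA on short strings; one disagreement eliminates an option:
  (A) (0|1)*10: on ε the DFA stays in p0 and accepts (p0 ∈ Accept), but the regex does not match it → eliminate
  (B) (0|1)*00: on ε the DFA stays in p0 and accepts (p0 ∈ Accept), but the regex does not match it → eliminate
  (C) ((0|1)(0|1))*: agrees with the DFA on every string of length ≤ 6
  (D) (0|1)*11(0|1)*: on ε the DFA stays in p0 and accepts (p0 ∈ Accept), but the regex does not match it → eliminate
Only (C) is consistent with the DFA.
(C) ((0|1)(0|1))*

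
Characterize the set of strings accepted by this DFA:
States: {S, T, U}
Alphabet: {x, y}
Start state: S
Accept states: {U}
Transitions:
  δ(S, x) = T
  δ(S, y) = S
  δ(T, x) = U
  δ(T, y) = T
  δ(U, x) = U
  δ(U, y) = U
Testing a few strings:
  'xxx' → accept
  'y' → reject
  'yy' → reject
  'yxyx' → accept
State roles: S=zero x's seen; T=one x seen; U=≥ two x's seen
All strings over {x,y} containing at least two x's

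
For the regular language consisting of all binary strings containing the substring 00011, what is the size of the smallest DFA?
By Myhill–Nerode, count the distinguishable equivalence classes: 6 classes — one per longest suffix of the input that is a prefix of '00011' (lengths 0 through 4), plus an absorbing 'already seen 00011' class.
6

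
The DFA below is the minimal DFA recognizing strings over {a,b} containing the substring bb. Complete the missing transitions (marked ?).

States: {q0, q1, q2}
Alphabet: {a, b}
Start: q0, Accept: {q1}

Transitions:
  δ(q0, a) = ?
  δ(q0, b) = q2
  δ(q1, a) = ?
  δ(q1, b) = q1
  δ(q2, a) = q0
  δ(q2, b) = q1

From the language and accept set, identify what each state tracks — q0: no progress toward bb; q1: substring bb seen; q2: one trailing b.
Each missing δ(q, a) is the state matching the new tracked value after reading a.
δ(q0, a) = q0; δ(q1, a) = q1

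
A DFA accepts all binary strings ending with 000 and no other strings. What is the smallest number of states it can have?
By Myhill–Nerode, count the distinguishable equivalence classes: 4 classes — one per longest suffix of the input that is a prefix of '000' (lengths 0 through 3); only the length-3 class is accepting.
4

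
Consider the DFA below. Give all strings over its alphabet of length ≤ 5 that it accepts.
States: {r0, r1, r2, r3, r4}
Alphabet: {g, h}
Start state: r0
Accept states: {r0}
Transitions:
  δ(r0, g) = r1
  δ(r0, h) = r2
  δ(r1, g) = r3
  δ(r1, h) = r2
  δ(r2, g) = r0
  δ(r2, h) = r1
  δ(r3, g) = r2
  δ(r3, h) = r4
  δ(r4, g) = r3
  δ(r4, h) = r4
ε, hg, ghg, gggg, hghg, hhhg, ghghg, ghhhg, hgghg, hhggg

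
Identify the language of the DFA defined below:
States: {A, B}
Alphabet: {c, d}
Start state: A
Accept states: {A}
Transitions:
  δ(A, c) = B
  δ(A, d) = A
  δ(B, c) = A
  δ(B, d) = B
Testing a few strings:
  'd' → accept
  'ddd' → accept
  'cd' → reject
  'c' → reject
State roles: A=even number of c's so far; B=odd number of c's so far
All strings over {c,d} with an even number of c's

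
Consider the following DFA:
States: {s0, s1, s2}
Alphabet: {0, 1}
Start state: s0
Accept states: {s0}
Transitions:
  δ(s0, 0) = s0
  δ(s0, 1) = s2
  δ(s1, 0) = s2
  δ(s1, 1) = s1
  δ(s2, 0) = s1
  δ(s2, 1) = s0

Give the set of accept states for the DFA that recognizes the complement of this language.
Complement accept states = All states \ Original accept states
= {s0, s1, s2} \ {s0}
{s1, s2}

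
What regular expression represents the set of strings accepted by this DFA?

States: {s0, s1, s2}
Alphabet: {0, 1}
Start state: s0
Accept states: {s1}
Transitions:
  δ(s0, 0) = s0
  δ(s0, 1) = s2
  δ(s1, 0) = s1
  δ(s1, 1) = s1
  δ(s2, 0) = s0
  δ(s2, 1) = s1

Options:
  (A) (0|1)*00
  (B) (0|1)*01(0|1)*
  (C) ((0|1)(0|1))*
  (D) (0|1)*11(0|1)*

Check each option against the DFA on short strings; one disagreement eliminates an option:
  (A) (0|1)*00: on '00' the DFA goes s0 → s0 → s0 and rejects (s0 ∉ Accept), but the regex matches it → eliminate
  (B) (0|1)*01(0|1)*: on '01' the DFA goes s0 → s0 → s2 and rejects (s2 ∉ Accept), but the regex matches it → eliminate
  (C) ((0|1)(0|1))*: on ε the DFA stays in s0 and rejects (s0 ∉ Accept), but the regex matches it → eliminate
  (D) (0|1)*11(0|1)*: agrees with the DFA on every string of length ≤ 6
Only (D) is consistent with the DFA.
(D) (0|1)*11(0|1)*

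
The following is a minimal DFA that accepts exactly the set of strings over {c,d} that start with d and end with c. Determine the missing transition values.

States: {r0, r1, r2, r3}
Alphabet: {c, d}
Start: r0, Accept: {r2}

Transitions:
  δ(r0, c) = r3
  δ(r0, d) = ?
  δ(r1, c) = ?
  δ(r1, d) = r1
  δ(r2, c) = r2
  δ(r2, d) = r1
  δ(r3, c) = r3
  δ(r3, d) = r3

From the language and accept set, identify what each state tracks — r0: no input read; r1: started with d, last symbol d; r2: started with d, last symbol c; r3: started with c (dead).
Each missing δ(q, a) is the state matching the new tracked value after reading a.
δ(r0, d) = r1; δ(r1, c) = r2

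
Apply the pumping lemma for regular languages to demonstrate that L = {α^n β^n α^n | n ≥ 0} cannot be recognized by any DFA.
Assume L is regular with pumping length p. Idea: pumping the first α-block unbalances it against the other two.
Choose s = α^p β^p α^p ∈ L (|s| = 3p ≥ p). By the pumping lemma, s = xyz with |xy| ≤ p, |y| > 0, so y = α^k with k ≥ 1, inside the first α-block. Then xy²z = α^(p+k) β^p α^p. The first block has length p+k ≠ p, so the three block lengths are no longer equal and xy²z ∉ L.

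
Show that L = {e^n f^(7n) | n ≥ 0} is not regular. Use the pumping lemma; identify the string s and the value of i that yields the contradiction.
Assume L is regular with pumping length p. Idea: pumping the e-block breaks the 1:7 ratio.
Choose s = e^p f^(7p) (length 8p ≥ p). By the pumping lemma, s = xyz with |xy| ≤ p, |y| > 0, so y = e^k with k ≥ 1. Then xy²z = e^(p+k) f^(7p). For this to be in L we would need 7p = 7(p+k), i.e. 7k = 0, contradicting k ≥ 1. So xy²z ∉ L.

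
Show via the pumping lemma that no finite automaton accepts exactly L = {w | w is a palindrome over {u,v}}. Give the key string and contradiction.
Assume L is regular with pumping length p. Idea: pumping the leading u-block breaks the symmetry.
Choose s = u^p v u^p (a palindrome of length 2p+1 ≥ p). By the pumping lemma, s = xyz with |xy| ≤ p, |y| > 0, so y = u^k with k > 0 (xy lies entirely in the first u^p). Then xy²z = u^(p+k) v u^p, which is not a palindrome since p+k ≠ p.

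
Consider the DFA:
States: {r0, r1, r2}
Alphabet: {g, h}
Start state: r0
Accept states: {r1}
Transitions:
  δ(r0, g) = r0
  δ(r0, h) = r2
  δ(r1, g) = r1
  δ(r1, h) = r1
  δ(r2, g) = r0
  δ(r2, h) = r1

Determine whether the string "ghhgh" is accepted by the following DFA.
Processing string "ghhgh":
  r0 --g--> r0
  r0 --h--> r2
  r2 --h--> r1
  r1 --g--> r1
  r1 --h--> r1
Final state: r1
Accept states: {r1}
Yes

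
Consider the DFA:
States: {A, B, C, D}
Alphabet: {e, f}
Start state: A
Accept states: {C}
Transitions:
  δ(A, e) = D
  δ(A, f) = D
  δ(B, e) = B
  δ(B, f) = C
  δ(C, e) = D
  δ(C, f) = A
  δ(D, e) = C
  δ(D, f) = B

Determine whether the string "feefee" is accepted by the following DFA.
Processing string "feefee":
  A --f--> D
  D --e--> C
  C --e--> D
  D --f--> B
  B --e--> B
  B --e--> B
Final state: B
Accept states: {C}
No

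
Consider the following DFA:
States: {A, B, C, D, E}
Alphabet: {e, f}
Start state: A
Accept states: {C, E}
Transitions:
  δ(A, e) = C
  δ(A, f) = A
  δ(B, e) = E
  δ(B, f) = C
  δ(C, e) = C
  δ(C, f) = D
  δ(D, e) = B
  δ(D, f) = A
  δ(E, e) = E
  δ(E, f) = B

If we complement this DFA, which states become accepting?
Complement accept states = All states \ Original accept states
= {A, B, C, D, E} \ {C, E}
{A, B, D}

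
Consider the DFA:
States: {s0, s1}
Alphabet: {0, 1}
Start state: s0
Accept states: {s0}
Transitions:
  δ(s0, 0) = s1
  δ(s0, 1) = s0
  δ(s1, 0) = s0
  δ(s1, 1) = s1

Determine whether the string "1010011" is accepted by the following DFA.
Processing string "1010011":
  s0 --1--> s0
  s0 --0--> s1
  s1 --1--> s1
  s1 --0--> s0
  s0 --0--> s1
  s1 --1--> s1
  s1 --1--> s1
Final state: s1
Accept states: {s0}
No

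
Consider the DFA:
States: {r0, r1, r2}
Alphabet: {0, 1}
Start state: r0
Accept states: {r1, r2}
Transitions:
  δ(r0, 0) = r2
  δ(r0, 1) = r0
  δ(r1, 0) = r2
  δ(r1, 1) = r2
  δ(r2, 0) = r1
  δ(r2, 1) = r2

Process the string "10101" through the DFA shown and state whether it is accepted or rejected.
Processing string "10101":
  r0 --1--> r0
  r0 --0--> r2
  r2 --1--> r2
  r2 --0--> r1
  r1 --1--> r2
Final state: r2
Accept states: {r1, r2}
Yes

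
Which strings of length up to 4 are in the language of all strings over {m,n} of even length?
ε, mm, mn, nm, nn, mmmm, mmmn, mmnm, mmnn, mnmm, mnmn, mnnm, mnnn, nmmm, nmmn, nmnm, nmnn, nnmm, nnmn, nnnm, nnnn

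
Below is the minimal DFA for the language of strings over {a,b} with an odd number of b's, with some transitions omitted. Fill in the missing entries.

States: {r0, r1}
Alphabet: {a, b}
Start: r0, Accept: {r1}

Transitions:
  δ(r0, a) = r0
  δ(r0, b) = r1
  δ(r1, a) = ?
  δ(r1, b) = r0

From the language and accept set, identify what each state tracks — r0: even number of b's so far; r1: odd number of b's so far.
Each missing δ(q, a) is the state matching the new tracked value after reading a.
δ(r1, a) = r1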